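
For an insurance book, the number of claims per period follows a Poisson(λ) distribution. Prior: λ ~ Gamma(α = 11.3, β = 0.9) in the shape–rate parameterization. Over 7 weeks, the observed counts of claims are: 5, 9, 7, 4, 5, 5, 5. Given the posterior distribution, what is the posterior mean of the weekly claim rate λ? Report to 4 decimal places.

With a Gamma(shape α, rate β) prior, the Poisson likelihood is conjugate: the posterior is Gamma(α + ΣXᵢ, β + n).
Sum of counts S = 40 over n = 7 weeks.
Posterior: Gamma(α+S, β+n) = Gamma(11.3+40, 0.9+7) = Gamma(51.3, 7.9).
Posterior mean = α/β = 51.3/7.9 = 6.4937.

6.4937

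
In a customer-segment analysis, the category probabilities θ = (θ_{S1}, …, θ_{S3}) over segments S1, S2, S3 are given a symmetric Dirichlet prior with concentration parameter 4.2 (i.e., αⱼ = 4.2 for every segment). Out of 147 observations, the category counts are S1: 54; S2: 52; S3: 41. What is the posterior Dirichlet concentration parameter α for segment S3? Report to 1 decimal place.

45.2

The Dirichlet prior is conjugate to the Multinomial likelihood: each posterior αⱼ = prior αⱼ + observed count nⱼ.
Posterior concentration: (58.2, 56.2, 45.2), total = 159.6.
α_{S3} = 4.2 + 41 = 45.2.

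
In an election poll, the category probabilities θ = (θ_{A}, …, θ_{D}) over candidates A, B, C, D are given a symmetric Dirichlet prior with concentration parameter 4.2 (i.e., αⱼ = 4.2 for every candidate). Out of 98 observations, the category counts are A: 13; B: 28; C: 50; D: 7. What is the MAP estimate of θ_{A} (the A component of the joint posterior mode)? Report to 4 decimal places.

0.1462

The Dirichlet prior is conjugate to the Multinomial likelihood: each posterior αⱼ = prior αⱼ + observed count nⱼ.
Posterior concentration: (17.2, 32.2, 54.2, 11.2), total = 114.8.
Joint mode component: (α_{A}−1)/(Σα−K) = 16.2/110.8 = 0.1462.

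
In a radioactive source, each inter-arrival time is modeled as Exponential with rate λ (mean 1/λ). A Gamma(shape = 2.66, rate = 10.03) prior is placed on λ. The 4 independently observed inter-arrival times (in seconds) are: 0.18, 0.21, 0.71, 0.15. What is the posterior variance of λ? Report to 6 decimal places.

0.052343

With a Gamma(shape α, rate β) prior on the exponential rate λ, the posterior after n observations with total T = Σxᵢ is Gamma(α+n, β+T).
Sum of observations T = 1.25 seconds; n = 4.
Posterior: Gamma(2.66+4, 10.03+1.25) = Gamma(6.66, 11.28).
Var = α/β² = 0.052343.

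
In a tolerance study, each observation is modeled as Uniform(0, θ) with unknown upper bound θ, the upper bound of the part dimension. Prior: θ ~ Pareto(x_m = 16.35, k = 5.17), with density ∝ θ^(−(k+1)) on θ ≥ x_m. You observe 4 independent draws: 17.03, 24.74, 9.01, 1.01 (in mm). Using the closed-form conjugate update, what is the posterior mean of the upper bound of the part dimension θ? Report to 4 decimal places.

A Pareto(scale x_m, shape k) prior on the upper bound θ of Uniform(0, θ) is conjugate: posterior is Pareto(max(x_m, max xᵢ), k + n).
Sample maximum = 24.74; prior scale x_m = 16.35 → posterior scale = max = 24.74.
Posterior shape = 5.17 + 4 = 9.17.
E[θ|data] = k·x_m/(k−1) = 9.17·24.74/8.17 = 27.7682.

27.7682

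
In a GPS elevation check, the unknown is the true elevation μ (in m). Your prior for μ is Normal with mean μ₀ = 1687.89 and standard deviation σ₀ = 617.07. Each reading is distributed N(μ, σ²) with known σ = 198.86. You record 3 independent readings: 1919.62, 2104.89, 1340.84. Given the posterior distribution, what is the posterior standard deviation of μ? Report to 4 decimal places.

112.8747

For Normal data with known variance σ², a Normal(μ₀, σ₀²) prior on μ is conjugate. Posterior precision = 1/σ₀² + n/σ²; posterior mean is the precision-weighted average of μ₀ and x̄.
σ₀² = 617.07² = 380775.3849, σ² = 198.86² = 39545.2996; σ² + n·σ₀² = 39545.2996 + 3·380775.3849 = 1181871.4543.
Posterior precision = 1/σ₀² + n/σ² = 1/380775.3849 + 3/39545.2996 = (σ² + n·σ₀²)/(σ₀²σ²) = 1181871.4543/(380775.3849·39545.2996); posterior variance σₙ² = σ₀²σ²/(σ² + n·σ₀²) = 380775.3849·39545.2996/1181871.4543 = 12740.705955.
Posterior SD = √σₙ² = √(380775.3849·39545.2996/1181871.4543) = 112.8747.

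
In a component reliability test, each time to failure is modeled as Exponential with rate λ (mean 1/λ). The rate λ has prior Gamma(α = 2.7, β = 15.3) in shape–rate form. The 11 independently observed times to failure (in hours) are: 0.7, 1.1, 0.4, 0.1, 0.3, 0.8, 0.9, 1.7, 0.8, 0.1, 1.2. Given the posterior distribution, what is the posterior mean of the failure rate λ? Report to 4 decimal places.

With a Gamma(shape α, rate β) prior on the exponential rate λ, the posterior after n observations with total T = Σxᵢ is Gamma(α+n, β+T).
Sum of observations T = 8.1 hours; n = 11.
Posterior: Gamma(2.7+11, 15.3+8.1) = Gamma(13.7, 23.4).
Posterior mean of λ = α/β = 13.7/23.4 = 0.5855.

0.5855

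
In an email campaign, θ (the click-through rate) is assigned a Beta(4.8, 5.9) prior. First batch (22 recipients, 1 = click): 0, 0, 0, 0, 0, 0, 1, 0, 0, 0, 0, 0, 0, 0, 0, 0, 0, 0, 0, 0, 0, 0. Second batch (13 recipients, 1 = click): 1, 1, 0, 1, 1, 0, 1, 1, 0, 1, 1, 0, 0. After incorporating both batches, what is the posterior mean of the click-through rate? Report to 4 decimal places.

The Beta prior is conjugate to a Binomial/Bernoulli likelihood; the update adds successes to α and failures to β.
After batch 1: Beta(4.8+1, 5.9+21) = Beta(5.8, 26.9).
After batch 2: Beta(5.8+8, 26.9+5) = Beta(13.8, 31.9).
Posterior mean = α/(α+β) = 13.8/45.7 = 0.3020.

0.3020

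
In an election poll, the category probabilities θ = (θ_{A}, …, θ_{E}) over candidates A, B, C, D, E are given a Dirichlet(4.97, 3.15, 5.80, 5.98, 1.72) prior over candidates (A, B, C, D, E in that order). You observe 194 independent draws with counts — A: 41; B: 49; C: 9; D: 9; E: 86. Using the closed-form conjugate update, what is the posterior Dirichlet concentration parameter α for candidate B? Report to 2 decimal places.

The Dirichlet prior is conjugate to the Multinomial likelihood: each posterior αⱼ = prior αⱼ + observed count nⱼ.
Posterior concentration: (45.97, 52.15, 14.80, 14.98, 87.72), total = 215.62.
α_{B} = 3.15 + 49 = 52.15.

52.15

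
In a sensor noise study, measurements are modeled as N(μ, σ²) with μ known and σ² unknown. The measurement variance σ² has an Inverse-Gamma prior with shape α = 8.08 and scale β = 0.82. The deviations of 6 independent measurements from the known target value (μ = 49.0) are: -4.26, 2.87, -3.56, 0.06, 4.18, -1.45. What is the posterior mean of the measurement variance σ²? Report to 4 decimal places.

2.9899

With known mean μ and an Inverse-Gamma(α, β) prior on σ², the Normal likelihood is conjugate: posterior is Inv-Gamma(α + n/2, β + Σ(xᵢ−μ)²/2).
Σ(xᵢ−μ)² = (-4.26)² + (2.87)² + (-3.56)² + (0.06)² + (4.18)² + (-1.45)² = 58.6366.
Posterior: Inv-Gamma(8.08 + 6/2, 0.82 + 58.6366/2) = Inv-Gamma(11.08, 30.13830).
E[σ²|data] = β/(α−1) = 30.13830/10.08 = 2.9899.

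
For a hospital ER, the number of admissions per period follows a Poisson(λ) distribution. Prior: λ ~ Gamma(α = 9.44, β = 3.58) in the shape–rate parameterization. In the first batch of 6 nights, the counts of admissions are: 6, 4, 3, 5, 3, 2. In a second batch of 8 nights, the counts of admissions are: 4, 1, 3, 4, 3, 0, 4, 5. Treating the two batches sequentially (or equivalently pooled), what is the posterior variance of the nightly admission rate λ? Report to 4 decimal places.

0.1826

With a Gamma(shape α, rate β) prior, the Poisson likelihood is conjugate: the posterior is Gamma(α + ΣXᵢ, β + n).
Batch 1: sum of counts S = 23 over n = 6 nights.
After batch 1: Gamma(α+S, β+n) = Gamma(9.44+23, 3.58+6) = Gamma(32.44, 9.58).
Batch 2: sum of counts S = 24 over n = 8 nights.
After batch 2: Gamma(α+S, β+n) = Gamma(32.44+24, 9.58+8) = Gamma(56.44, 17.58).
Var = α/β² = 56.44/17.58² = 0.1826.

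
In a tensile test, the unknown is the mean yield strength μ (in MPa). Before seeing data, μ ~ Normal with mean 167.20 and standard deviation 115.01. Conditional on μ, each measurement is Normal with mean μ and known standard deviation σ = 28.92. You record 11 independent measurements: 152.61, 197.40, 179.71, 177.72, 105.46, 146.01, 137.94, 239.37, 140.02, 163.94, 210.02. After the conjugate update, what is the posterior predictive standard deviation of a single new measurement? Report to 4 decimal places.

30.1988

For Normal data with known variance σ², a Normal(μ₀, σ₀²) prior on μ is conjugate. Posterior precision = 1/σ₀² + n/σ²; posterior mean is the precision-weighted average of μ₀ and x̄.
σ₀² = 115.01² = 13227.3001, σ² = 28.92² = 836.3664; σ² + n·σ₀² = 836.3664 + 11·13227.3001 = 146336.6675.
Posterior precision = 1/σ₀² + n/σ² = 1/13227.3001 + 11/836.3664 = (σ² + n·σ₀²)/(σ₀²σ²) = 146336.6675/(13227.3001·836.3664); posterior variance σₙ² = σ₀²σ²/(σ² + n·σ₀²) = 13227.3001·836.3664/146336.6675 = 75.598752.
Predictive variance for one new observation = σₙ² + σ² = 13227.3001·836.3664/146336.6675 + 836.3664 = σ²·(σ₀² + 146336.6675)/146336.6675 = 836.3664·159563.9676/146336.6675 = 911.965152; SD = √(836.3664·159563.9676/146336.6675) = 30.1988.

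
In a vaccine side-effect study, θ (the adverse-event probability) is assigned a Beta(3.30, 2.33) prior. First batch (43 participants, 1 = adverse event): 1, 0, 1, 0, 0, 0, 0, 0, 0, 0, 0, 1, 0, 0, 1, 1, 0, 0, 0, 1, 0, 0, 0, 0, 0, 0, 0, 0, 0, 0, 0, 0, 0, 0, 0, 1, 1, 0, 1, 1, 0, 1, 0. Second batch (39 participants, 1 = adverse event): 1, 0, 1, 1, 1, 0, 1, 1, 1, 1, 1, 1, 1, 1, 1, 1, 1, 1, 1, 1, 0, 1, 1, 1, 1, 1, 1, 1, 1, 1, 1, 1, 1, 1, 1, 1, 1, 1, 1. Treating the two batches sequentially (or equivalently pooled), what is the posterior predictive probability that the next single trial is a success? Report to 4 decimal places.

The Beta prior is conjugate to a Binomial/Bernoulli likelihood; the update adds successes to α and failures to β.
After batch 1: Beta(3.30+11, 2.33+32) = Beta(14.30, 34.33).
After batch 2: Beta(14.30+36, 34.33+3) = Beta(50.30, 37.33).
For a single future Bernoulli trial, P(success | data) = α/(α+β) = 0.5740.

0.5740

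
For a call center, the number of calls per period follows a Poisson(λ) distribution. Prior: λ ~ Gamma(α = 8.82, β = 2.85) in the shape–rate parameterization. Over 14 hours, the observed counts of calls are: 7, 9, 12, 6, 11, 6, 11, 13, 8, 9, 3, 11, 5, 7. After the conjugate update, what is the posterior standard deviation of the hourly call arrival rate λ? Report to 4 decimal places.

0.6683

With a Gamma(shape α, rate β) prior, the Poisson likelihood is conjugate: the posterior is Gamma(α + ΣXᵢ, β + n).
Sum of counts S = 118 over n = 14 hours.
Posterior: Gamma(α+S, β+n) = Gamma(8.82+118, 2.85+14) = Gamma(126.82, 16.85).
SD = √α/β = √126.82/16.85 = 0.6683.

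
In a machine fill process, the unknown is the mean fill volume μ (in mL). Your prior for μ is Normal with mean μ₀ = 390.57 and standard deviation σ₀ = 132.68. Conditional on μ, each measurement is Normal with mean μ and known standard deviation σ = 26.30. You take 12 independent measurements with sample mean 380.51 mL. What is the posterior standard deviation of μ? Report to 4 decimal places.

For Normal data with known variance σ², a Normal(μ₀, σ₀²) prior on μ is conjugate. Posterior precision = 1/σ₀² + n/σ²; posterior mean is the precision-weighted average of μ₀ and x̄.
σ₀² = 132.68² = 17603.9824, σ² = 26.30² = 691.69; σ² + n·σ₀² = 691.69 + 12·17603.9824 = 211939.4788.
Posterior precision = 1/σ₀² + n/σ² = 1/17603.9824 + 12/691.69 = (σ² + n·σ₀²)/(σ₀²σ²) = 211939.4788/(17603.9824·691.69); posterior variance σₙ² = σ₀²σ²/(σ² + n·σ₀²) = 17603.9824·691.69/211939.4788 = 57.452716.
Posterior SD = √σₙ² = √(17603.9824·691.69/211939.4788) = 7.5798.

7.5798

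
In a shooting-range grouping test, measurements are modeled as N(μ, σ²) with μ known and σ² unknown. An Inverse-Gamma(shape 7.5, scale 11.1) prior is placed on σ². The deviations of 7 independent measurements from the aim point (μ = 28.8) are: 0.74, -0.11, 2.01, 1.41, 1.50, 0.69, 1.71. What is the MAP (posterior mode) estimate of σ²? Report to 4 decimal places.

1.4349

With known mean μ and an Inverse-Gamma(α, β) prior on σ², the Normal likelihood is conjugate: posterior is Inv-Gamma(α + n/2, β + Σ(xᵢ−μ)²/2).
Σ(xᵢ−μ)² = (0.74)² + (-0.11)² + (2.01)² + (1.41)² + (1.50)² + (0.69)² + (1.71)² = 12.2381.
Posterior: Inv-Gamma(7.5 + 7/2, 11.1 + 12.2381/2) = Inv-Gamma(11.00, 17.21905).
Mode = β/(α+1) = 17.21905/12.00 = 1.4349.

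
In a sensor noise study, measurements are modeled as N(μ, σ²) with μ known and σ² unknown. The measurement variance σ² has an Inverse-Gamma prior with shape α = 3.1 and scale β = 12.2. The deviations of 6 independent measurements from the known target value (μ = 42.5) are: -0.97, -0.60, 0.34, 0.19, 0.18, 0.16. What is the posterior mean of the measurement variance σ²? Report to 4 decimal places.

With known mean μ and an Inverse-Gamma(α, β) prior on σ², the Normal likelihood is conjugate: posterior is Inv-Gamma(α + n/2, β + Σ(xᵢ−μ)²/2).
Σ(xᵢ−μ)² = (-0.97)² + (-0.60)² + (0.34)² + (0.19)² + (0.18)² + (0.16)² = 1.5106.
Posterior: Inv-Gamma(3.1 + 6/2, 12.2 + 1.5106/2) = Inv-Gamma(6.10, 12.95530).
E[σ²|data] = β/(α−1) = 12.95530/5.10 = 2.5403.

2.5403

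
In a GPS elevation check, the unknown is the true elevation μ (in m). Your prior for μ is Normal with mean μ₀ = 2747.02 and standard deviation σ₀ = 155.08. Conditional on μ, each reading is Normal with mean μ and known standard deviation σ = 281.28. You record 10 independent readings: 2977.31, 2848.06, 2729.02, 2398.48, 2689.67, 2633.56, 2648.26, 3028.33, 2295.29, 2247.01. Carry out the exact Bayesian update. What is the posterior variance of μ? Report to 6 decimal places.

5953.331921

For Normal data with known variance σ², a Normal(μ₀, σ₀²) prior on μ is conjugate. Posterior precision = 1/σ₀² + n/σ²; posterior mean is the precision-weighted average of μ₀ and x̄.
σ₀² = 155.08² = 24049.8064, σ² = 281.28² = 79118.4384; σ² + n·σ₀² = 79118.4384 + 10·24049.8064 = 319616.5024.
Posterior precision = 1/σ₀² + n/σ² = 1/24049.8064 + 10/79118.4384 = (σ² + n·σ₀²)/(σ₀²σ²) = 319616.5024/(24049.8064·79118.4384); posterior variance σₙ² = σ₀²σ²/(σ² + n·σ₀²) = 24049.8064·79118.4384/319616.5024 = 5953.331921.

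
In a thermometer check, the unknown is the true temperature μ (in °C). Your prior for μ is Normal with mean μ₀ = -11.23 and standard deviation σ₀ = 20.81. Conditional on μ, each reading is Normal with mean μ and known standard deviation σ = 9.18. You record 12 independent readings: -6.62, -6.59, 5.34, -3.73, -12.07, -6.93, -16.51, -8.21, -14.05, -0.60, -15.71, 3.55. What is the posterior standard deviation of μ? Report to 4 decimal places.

For Normal data with known variance σ², a Normal(μ₀, σ₀²) prior on μ is conjugate. Posterior precision = 1/σ₀² + n/σ²; posterior mean is the precision-weighted average of μ₀ and x̄.
σ₀² = 20.81² = 433.0561, σ² = 9.18² = 84.2724; σ² + n·σ₀² = 84.2724 + 12·433.0561 = 5280.9456.
Posterior precision = 1/σ₀² + n/σ² = 1/433.0561 + 12/84.2724 = (σ² + n·σ₀²)/(σ₀²σ²) = 5280.9456/(433.0561·84.2724); posterior variance σₙ² = σ₀²σ²/(σ² + n·σ₀²) = 433.0561·84.2724/5280.9456 = 6.910633.
Posterior SD = √σₙ² = √(433.0561·84.2724/5280.9456) = 2.6288.

2.6288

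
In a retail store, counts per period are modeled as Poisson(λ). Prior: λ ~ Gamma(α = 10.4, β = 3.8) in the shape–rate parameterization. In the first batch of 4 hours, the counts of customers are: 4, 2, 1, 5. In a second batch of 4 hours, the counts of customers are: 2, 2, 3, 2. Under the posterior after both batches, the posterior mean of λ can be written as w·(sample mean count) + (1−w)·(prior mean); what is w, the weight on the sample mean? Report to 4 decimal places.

0.6780

With a Gamma(shape α, rate β) prior, the Poisson likelihood is conjugate: the posterior is Gamma(α + ΣXᵢ, β + n).
Total number of hours: n = 4 + 4 = 8.
Posterior mean = (α₀+S)/(β₀+n) = [n/(β₀+n)]·(S/n) + [β₀/(β₀+n)]·(α₀/β₀), so only n and β₀ enter the weight.
Weight on data w = n/(β₀+n) = 8/(3.8+8) = 8/11.8 = 0.6780.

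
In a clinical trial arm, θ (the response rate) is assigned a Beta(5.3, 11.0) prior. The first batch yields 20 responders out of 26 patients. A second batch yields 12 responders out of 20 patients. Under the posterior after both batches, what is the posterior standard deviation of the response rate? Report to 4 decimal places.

0.0616

The Beta prior is conjugate to a Binomial/Bernoulli likelihood; the update adds successes to α and failures to β.
After batch 1: Beta(5.3+20, 11.0+6) = Beta(25.3, 17.0).
After batch 2: Beta(25.3+12, 17.0+8) = Beta(37.3, 25.0).
Var = αβ/((α+β)²(α+β+1)) = 37.3·25.0/(62.3²·63.3) = 0.00379550; SD = √0.00379550 = 0.0616.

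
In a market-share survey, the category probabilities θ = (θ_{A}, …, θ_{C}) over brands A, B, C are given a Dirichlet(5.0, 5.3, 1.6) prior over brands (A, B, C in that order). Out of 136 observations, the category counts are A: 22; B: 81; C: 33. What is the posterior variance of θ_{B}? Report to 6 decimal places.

0.001632

The Dirichlet prior is conjugate to the Multinomial likelihood: each posterior αⱼ = prior αⱼ + observed count nⱼ.
Posterior concentration: (27.0, 86.3, 34.6), total = 147.9.
Var[θ_j] = α_j(Σα−α_j)/((Σα)²(Σα+1)) = 86.3·61.6/(147.9²·148.9) = 0.001632.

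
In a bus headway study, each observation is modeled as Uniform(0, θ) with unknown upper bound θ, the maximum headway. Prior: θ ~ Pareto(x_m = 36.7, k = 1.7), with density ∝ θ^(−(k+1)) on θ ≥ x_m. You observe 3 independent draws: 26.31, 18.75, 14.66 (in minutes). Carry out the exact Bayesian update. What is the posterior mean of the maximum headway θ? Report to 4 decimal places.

46.6189

A Pareto(scale x_m, shape k) prior on the upper bound θ of Uniform(0, θ) is conjugate: posterior is Pareto(max(x_m, max xᵢ), k + n).
Sample maximum = 26.31; prior scale x_m = 36.7 → posterior scale = max = 36.70.
Posterior shape = 1.7 + 3 = 4.7.
E[θ|data] = k·x_m/(k−1) = 4.7·36.70/3.7 = 46.6189.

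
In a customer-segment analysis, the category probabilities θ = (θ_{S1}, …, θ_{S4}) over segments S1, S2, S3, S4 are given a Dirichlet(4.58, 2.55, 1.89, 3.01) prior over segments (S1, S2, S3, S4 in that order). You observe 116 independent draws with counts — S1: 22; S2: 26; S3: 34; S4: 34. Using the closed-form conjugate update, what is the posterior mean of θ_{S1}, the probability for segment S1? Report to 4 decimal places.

0.2076

The Dirichlet prior is conjugate to the Multinomial likelihood: each posterior αⱼ = prior αⱼ + observed count nⱼ.
Posterior concentration: (26.58, 28.55, 35.89, 37.01), total = 128.03.
E[θ_{S1}|data] = α_{S1}/Σα = 26.58/128.03 = 0.2076.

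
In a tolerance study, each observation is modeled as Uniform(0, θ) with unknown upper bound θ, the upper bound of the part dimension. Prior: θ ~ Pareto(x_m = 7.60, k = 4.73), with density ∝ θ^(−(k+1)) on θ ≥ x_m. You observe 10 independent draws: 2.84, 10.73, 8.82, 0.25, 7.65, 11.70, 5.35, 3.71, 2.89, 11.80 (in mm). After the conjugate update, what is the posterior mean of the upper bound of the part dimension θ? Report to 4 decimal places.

12.6594

A Pareto(scale x_m, shape k) prior on the upper bound θ of Uniform(0, θ) is conjugate: posterior is Pareto(max(x_m, max xᵢ), k + n).
Sample maximum = 11.80; prior scale x_m = 7.60 → posterior scale = max = 11.80.
Posterior shape = 4.73 + 10 = 14.73.
E[θ|data] = k·x_m/(k−1) = 14.73·11.80/13.73 = 12.6594.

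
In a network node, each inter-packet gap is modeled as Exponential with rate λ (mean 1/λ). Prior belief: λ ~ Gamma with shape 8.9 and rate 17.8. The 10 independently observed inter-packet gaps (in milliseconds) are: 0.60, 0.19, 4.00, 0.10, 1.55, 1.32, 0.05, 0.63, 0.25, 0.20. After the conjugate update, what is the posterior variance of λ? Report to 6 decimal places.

With a Gamma(shape α, rate β) prior on the exponential rate λ, the posterior after n observations with total T = Σxᵢ is Gamma(α+n, β+T).
Sum of observations T = 8.89 milliseconds; n = 10.
Posterior: Gamma(8.9+10, 17.8+8.89) = Gamma(18.9, 26.69).
Var = α/β² = 0.026532.

0.026532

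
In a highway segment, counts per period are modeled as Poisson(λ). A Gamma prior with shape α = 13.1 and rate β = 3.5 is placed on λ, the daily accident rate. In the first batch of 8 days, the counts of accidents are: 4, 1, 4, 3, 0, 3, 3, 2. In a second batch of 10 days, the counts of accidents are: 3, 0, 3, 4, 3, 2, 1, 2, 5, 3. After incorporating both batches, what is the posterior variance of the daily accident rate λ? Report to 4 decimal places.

With a Gamma(shape α, rate β) prior, the Poisson likelihood is conjugate: the posterior is Gamma(α + ΣXᵢ, β + n).
Batch 1: sum of counts S = 20 over n = 8 days.
After batch 1: Gamma(α+S, β+n) = Gamma(13.1+20, 3.5+8) = Gamma(33.1, 11.5).
Batch 2: sum of counts S = 26 over n = 10 days.
After batch 2: Gamma(α+S, β+n) = Gamma(33.1+26, 11.5+10) = Gamma(59.1, 21.5).
Var = α/β² = 59.1/21.5² = 0.1279.

0.1279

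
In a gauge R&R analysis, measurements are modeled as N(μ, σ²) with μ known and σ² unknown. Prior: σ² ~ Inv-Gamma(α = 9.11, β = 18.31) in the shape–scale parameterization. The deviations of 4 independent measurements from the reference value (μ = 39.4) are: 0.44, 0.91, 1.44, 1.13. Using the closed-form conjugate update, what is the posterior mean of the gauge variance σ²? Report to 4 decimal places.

With known mean μ and an Inverse-Gamma(α, β) prior on σ², the Normal likelihood is conjugate: posterior is Inv-Gamma(α + n/2, β + Σ(xᵢ−μ)²/2).
Σ(xᵢ−μ)² = (0.44)² + (0.91)² + (1.44)² + (1.13)² = 4.3722.
Posterior: Inv-Gamma(9.11 + 4/2, 18.31 + 4.3722/2) = Inv-Gamma(11.11, 20.49610).
E[σ²|data] = β/(α−1) = 20.49610/10.11 = 2.0273.

2.0273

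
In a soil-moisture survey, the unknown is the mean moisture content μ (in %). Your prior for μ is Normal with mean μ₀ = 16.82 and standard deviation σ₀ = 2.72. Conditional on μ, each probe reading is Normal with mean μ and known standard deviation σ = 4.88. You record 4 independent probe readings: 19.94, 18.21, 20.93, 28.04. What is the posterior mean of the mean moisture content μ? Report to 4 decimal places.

19.5684

For Normal data with known variance σ², a Normal(μ₀, σ₀²) prior on μ is conjugate. Posterior precision = 1/σ₀² + n/σ²; posterior mean is the precision-weighted average of μ₀ and x̄.
Σxᵢ = 19.94 + 18.21 + 20.93 + 28.04 = 87.12, so n·x̄ = 87.12.
σ₀² = 2.72² = 7.3984, σ² = 4.88² = 23.8144; σ² + n·σ₀² = 23.8144 + 4·7.3984 = 53.408.
Posterior mean = (μ₀/σ₀² + n·x̄/σ²)/(1/σ₀² + n/σ²) = (σ²·μ₀ + σ₀²·n·x̄)/(σ² + n·σ₀²) = (23.8144·16.82 + 7.3984·87.12)/53.408 = 1045.106816/53.408 = 19.5684.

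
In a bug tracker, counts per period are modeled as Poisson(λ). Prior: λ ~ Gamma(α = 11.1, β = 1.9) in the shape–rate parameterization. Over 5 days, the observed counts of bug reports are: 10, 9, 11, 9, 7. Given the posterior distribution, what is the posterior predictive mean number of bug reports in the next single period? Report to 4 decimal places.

With a Gamma(shape α, rate β) prior, the Poisson likelihood is conjugate: the posterior is Gamma(α + ΣXᵢ, β + n).
Sum of counts S = 46 over n = 5 days.
Posterior: Gamma(α+S, β+n) = Gamma(11.1+46, 1.9+5) = Gamma(57.1, 6.9).
The predictive distribution for one future period is NegBinom with mean α/β = 8.2754.

8.2754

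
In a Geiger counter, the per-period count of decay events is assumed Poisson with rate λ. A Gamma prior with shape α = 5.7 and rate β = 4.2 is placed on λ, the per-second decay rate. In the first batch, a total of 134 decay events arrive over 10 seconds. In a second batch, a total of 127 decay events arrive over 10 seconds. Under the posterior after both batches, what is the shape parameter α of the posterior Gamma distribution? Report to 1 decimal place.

With a Gamma(shape α, rate β) prior, the Poisson likelihood is conjugate: the posterior is Gamma(α + ΣXᵢ, β + n).
After batch 1: Gamma(α+S, β+n) = Gamma(5.7+134, 4.2+10) = Gamma(139.7, 14.2).
After batch 2: Gamma(α+S, β+n) = Gamma(139.7+127, 14.2+10) = Gamma(266.7, 24.2).
Posterior α = 266.7.

266.7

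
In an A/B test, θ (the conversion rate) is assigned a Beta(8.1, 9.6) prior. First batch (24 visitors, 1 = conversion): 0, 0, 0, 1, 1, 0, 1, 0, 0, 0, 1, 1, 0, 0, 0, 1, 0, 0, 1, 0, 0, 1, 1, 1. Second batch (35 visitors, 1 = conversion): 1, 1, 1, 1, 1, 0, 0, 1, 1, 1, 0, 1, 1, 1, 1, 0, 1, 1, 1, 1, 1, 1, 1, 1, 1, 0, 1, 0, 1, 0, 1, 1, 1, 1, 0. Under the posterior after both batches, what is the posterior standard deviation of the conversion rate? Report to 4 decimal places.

The Beta prior is conjugate to a Binomial/Bernoulli likelihood; the update adds successes to α and failures to β.
After batch 1: Beta(8.1+10, 9.6+14) = Beta(18.1, 23.6).
After batch 2: Beta(18.1+27, 23.6+8) = Beta(45.1, 31.6).
Var = αβ/((α+β)²(α+β+1)) = 45.1·31.6/(76.7²·77.7) = 0.00311783; SD = √0.00311783 = 0.0558.

0.0558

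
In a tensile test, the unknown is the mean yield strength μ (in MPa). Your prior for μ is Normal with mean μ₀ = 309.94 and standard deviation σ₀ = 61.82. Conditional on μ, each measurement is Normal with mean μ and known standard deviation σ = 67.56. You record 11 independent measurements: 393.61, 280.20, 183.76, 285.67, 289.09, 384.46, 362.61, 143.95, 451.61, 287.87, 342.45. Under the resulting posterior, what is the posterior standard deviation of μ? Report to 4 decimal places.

19.3469

For Normal data with known variance σ², a Normal(μ₀, σ₀²) prior on μ is conjugate. Posterior precision = 1/σ₀² + n/σ²; posterior mean is the precision-weighted average of μ₀ and x̄.
σ₀² = 61.82² = 3821.7124, σ² = 67.56² = 4564.3536; σ² + n·σ₀² = 4564.3536 + 11·3821.7124 = 46603.19.
Posterior precision = 1/σ₀² + n/σ² = 1/3821.7124 + 11/4564.3536 = (σ² + n·σ₀²)/(σ₀²σ²) = 46603.19/(3821.7124·4564.3536); posterior variance σₙ² = σ₀²σ²/(σ² + n·σ₀²) = 3821.7124·4564.3536/46603.19 = 374.301561.
Posterior SD = √σₙ² = √(3821.7124·4564.3536/46603.19) = 19.3469.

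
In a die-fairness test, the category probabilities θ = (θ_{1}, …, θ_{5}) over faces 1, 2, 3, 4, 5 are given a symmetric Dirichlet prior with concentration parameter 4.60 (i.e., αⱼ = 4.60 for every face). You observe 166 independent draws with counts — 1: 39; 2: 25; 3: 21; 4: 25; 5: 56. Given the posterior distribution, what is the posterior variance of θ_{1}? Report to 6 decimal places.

0.000934

The Dirichlet prior is conjugate to the Multinomial likelihood: each posterior αⱼ = prior αⱼ + observed count nⱼ.
Posterior concentration: (43.60, 29.60, 25.60, 29.60, 60.60), total = 189.00.
Var[θ_j] = α_j(Σα−α_j)/((Σα)²(Σα+1)) = 43.60·145.40/(189.00²·190.00) = 0.000934.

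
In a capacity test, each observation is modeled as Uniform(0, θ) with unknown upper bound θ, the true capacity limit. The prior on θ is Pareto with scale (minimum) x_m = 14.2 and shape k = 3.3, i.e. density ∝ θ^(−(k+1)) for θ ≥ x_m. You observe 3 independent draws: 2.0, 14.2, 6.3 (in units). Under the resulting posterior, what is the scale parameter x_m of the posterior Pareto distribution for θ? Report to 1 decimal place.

A Pareto(scale x_m, shape k) prior on the upper bound θ of Uniform(0, θ) is conjugate: posterior is Pareto(max(x_m, max xᵢ), k + n).
Sample maximum = 14.2; prior scale x_m = 14.2 → posterior scale = max = 14.2.
Posterior shape = 3.3 + 3 = 6.3.
Posterior scale x_m = 14.2.

14.2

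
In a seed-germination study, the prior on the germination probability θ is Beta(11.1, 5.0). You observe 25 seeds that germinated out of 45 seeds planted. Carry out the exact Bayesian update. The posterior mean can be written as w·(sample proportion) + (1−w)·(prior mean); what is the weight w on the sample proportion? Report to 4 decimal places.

0.7365

The Beta prior is conjugate to a Binomial/Bernoulli likelihood; the update adds successes to α and failures to β.
Posterior mean = (α₀+k)/(α₀+β₀+n) = [n/(α₀+β₀+n)]·(k/n) + [(α₀+β₀)/(α₀+β₀+n)]·α₀/(α₀+β₀), so only n and the prior enter the weight.
The weight on the data is w = n/(α₀+β₀+n) = 45/(11.1+5.0+45) = 45/61.1 = 0.7365.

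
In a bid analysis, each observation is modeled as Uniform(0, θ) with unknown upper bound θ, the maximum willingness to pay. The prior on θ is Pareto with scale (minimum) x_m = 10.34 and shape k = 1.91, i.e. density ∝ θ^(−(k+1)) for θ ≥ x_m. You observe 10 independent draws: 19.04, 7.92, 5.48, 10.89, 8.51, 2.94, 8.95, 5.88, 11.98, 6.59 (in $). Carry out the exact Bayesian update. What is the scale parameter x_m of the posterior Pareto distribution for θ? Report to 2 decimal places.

19.04

A Pareto(scale x_m, shape k) prior on the upper bound θ of Uniform(0, θ) is conjugate: posterior is Pareto(max(x_m, max xᵢ), k + n).
Sample maximum = 19.04; prior scale x_m = 10.34 → posterior scale = max = 19.04.
Posterior shape = 1.91 + 10 = 11.91.
Posterior scale x_m = 19.04.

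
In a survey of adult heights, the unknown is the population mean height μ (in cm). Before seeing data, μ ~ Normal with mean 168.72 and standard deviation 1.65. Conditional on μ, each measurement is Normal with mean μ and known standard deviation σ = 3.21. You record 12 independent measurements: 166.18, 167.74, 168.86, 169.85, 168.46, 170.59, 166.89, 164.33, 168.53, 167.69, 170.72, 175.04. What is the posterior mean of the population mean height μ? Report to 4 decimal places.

168.7352

For Normal data with known variance σ², a Normal(μ₀, σ₀²) prior on μ is conjugate. Posterior precision = 1/σ₀² + n/σ²; posterior mean is the precision-weighted average of μ₀ and x̄.
Σxᵢ = 166.18 + 167.74 + 168.86 + 169.85 + 168.46 + 170.59 + 166.89 + 164.33 + 168.53 + 167.69 + 170.72 + 175.04 = 2024.88, so n·x̄ = 2024.88.
σ₀² = 1.65² = 2.7225, σ² = 3.21² = 10.3041; σ² + n·σ₀² = 10.3041 + 12·2.7225 = 42.9741.
Posterior mean = (μ₀/σ₀² + n·x̄/σ²)/(1/σ₀² + n/σ²) = (σ²·μ₀ + σ₀²·n·x̄)/(σ² + n·σ₀²) = (10.3041·168.72 + 2.7225·2024.88)/42.9741 = 7251.243552/42.9741 = 168.7352.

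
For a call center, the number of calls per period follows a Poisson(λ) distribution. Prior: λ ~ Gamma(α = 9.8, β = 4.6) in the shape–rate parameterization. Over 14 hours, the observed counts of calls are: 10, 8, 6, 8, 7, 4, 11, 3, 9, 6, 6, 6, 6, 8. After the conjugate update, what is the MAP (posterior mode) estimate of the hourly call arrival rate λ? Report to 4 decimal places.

5.7419

With a Gamma(shape α, rate β) prior, the Poisson likelihood is conjugate: the posterior is Gamma(α + ΣXᵢ, β + n).
Sum of counts S = 98 over n = 14 hours.
Posterior: Gamma(α+S, β+n) = Gamma(9.8+98, 4.6+14) = Gamma(107.8, 18.6).
Mode of Gamma(α,β) for α≥1 is (α−1)/β = 106.8/18.6 = 5.7419.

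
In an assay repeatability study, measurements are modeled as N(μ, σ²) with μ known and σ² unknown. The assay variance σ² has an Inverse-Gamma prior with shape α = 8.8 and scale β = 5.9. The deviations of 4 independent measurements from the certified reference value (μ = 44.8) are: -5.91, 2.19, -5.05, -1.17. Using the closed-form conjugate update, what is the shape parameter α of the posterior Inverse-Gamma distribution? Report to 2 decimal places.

10.80

With known mean μ and an Inverse-Gamma(α, β) prior on σ², the Normal likelihood is conjugate: posterior is Inv-Gamma(α + n/2, β + Σ(xᵢ−μ)²/2).
Σ(xᵢ−μ)² = (-5.91)² + (2.19)² + (-5.05)² + (-1.17)² = 66.5956.
Posterior: Inv-Gamma(8.8 + 4/2, 5.9 + 66.5956/2) = Inv-Gamma(10.80, 39.19780).
Posterior α = 10.80.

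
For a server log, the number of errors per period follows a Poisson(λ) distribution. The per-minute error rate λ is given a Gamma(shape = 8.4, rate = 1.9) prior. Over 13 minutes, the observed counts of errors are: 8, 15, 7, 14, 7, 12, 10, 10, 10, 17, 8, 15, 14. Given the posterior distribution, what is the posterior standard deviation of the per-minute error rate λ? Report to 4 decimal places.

With a Gamma(shape α, rate β) prior, the Poisson likelihood is conjugate: the posterior is Gamma(α + ΣXᵢ, β + n).
Sum of counts S = 147 over n = 13 minutes.
Posterior: Gamma(α+S, β+n) = Gamma(8.4+147, 1.9+13) = Gamma(155.4, 14.9).
SD = √α/β = √155.4/14.9 = 0.8366.

0.8366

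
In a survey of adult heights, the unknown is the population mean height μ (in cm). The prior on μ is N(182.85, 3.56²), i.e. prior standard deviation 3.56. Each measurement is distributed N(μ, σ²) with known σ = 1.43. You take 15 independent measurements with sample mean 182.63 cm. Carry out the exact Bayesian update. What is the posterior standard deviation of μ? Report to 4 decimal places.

0.3673

For Normal data with known variance σ², a Normal(μ₀, σ₀²) prior on μ is conjugate. Posterior precision = 1/σ₀² + n/σ²; posterior mean is the precision-weighted average of μ₀ and x̄.
σ₀² = 3.56² = 12.6736, σ² = 1.43² = 2.0449; σ² + n·σ₀² = 2.0449 + 15·12.6736 = 192.1489.
Posterior precision = 1/σ₀² + n/σ² = 1/12.6736 + 15/2.0449 = (σ² + n·σ₀²)/(σ₀²σ²) = 192.1489/(12.6736·2.0449); posterior variance σₙ² = σ₀²σ²/(σ² + n·σ₀²) = 12.6736·2.0449/192.1489 = 0.134876.
Posterior SD = √σₙ² = √(12.6736·2.0449/192.1489) = 0.3673.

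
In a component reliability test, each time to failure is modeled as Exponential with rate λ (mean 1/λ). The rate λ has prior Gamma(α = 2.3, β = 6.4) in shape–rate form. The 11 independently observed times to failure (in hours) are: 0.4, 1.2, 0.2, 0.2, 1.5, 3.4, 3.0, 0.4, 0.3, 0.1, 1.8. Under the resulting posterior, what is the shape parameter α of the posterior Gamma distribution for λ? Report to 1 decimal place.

With a Gamma(shape α, rate β) prior on the exponential rate λ, the posterior after n observations with total T = Σxᵢ is Gamma(α+n, β+T).
Sum of observations T = 12.5 hours; n = 11.
Posterior: Gamma(2.3+11, 6.4+12.5) = Gamma(13.3, 18.9).
Posterior α = 13.3.

13.3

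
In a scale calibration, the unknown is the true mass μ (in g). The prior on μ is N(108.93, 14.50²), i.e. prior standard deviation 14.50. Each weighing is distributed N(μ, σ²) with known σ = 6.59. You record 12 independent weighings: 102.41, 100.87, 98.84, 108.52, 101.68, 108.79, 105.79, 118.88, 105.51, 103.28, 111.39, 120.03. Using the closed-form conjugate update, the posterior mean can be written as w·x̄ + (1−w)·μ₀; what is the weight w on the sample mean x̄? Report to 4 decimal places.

0.9831

For Normal data with known variance σ², a Normal(μ₀, σ₀²) prior on μ is conjugate. Posterior precision = 1/σ₀² + n/σ²; posterior mean is the precision-weighted average of μ₀ and x̄.
σ₀² = 14.50² = 210.25, σ² = 6.59² = 43.4281. Prior precision 1/σ₀² = 1/210.25; data precision n/σ² = 12/43.4281.
w = (n/σ²)/(1/σ₀² + n/σ²) = n·σ₀²/(σ² + n·σ₀²) = 12·210.25/(43.4281 + 12·210.25) = 2523/2566.4281 = 0.9831.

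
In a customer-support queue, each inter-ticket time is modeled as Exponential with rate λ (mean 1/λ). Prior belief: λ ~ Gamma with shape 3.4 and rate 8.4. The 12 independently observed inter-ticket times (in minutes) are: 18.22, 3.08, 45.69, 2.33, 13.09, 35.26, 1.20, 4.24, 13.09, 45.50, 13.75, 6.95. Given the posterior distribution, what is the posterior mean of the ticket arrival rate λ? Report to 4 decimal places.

0.0731

With a Gamma(shape α, rate β) prior on the exponential rate λ, the posterior after n observations with total T = Σxᵢ is Gamma(α+n, β+T).
Sum of observations T = 202.40 minutes; n = 12.
Posterior: Gamma(3.4+12, 8.4+202.40) = Gamma(15.4, 210.80).
Posterior mean of λ = α/β = 15.4/210.80 = 0.0731.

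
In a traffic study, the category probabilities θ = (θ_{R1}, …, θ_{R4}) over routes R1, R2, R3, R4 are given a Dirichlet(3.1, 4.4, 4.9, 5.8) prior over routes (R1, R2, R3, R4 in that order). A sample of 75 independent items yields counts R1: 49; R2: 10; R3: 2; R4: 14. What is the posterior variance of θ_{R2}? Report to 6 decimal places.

0.001387

The Dirichlet prior is conjugate to the Multinomial likelihood: each posterior αⱼ = prior αⱼ + observed count nⱼ.
Posterior concentration: (52.1, 14.4, 6.9, 19.8), total = 93.2.
Var[θ_j] = α_j(Σα−α_j)/((Σα)²(Σα+1)) = 14.4·78.8/(93.2²·94.2) = 0.001387.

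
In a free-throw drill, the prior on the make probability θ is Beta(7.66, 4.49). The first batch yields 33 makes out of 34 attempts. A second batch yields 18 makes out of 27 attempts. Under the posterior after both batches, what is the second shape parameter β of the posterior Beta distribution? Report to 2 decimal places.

14.49

The Beta prior is conjugate to a Binomial/Bernoulli likelihood; the update adds successes to α and failures to β.
After batch 1: Beta(7.66+33, 4.49+1) = Beta(40.66, 5.49).
After batch 2: Beta(40.66+18, 5.49+9) = Beta(58.66, 14.49).
Posterior β = 14.49.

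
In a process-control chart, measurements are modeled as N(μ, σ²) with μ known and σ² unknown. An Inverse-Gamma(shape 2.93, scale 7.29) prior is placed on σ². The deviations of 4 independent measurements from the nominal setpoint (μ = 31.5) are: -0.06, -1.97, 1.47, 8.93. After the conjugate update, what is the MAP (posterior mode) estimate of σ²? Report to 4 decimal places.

With known mean μ and an Inverse-Gamma(α, β) prior on σ², the Normal likelihood is conjugate: posterior is Inv-Gamma(α + n/2, β + Σ(xᵢ−μ)²/2).
Σ(xᵢ−μ)² = (-0.06)² + (-1.97)² + (1.47)² + (8.93)² = 85.7903.
Posterior: Inv-Gamma(2.93 + 4/2, 7.29 + 85.7903/2) = Inv-Gamma(4.93, 50.18515).
Mode = β/(α+1) = 50.18515/5.93 = 8.4629.

8.4629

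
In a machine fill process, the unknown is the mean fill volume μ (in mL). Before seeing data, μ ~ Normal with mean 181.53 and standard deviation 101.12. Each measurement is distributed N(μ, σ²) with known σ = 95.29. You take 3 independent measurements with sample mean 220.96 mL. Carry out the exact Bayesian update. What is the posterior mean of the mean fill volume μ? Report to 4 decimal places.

211.9543

For Normal data with known variance σ², a Normal(μ₀, σ₀²) prior on μ is conjugate. Posterior precision = 1/σ₀² + n/σ²; posterior mean is the precision-weighted average of μ₀ and x̄.
n·x̄ = 3·220.96 = 662.88.
σ₀² = 101.12² = 10225.2544, σ² = 95.29² = 9080.1841; σ² + n·σ₀² = 9080.1841 + 3·10225.2544 = 39755.9473.
Posterior mean = (μ₀/σ₀² + n·x̄/σ²)/(1/σ₀² + n/σ²) = (σ²·μ₀ + σ₀²·n·x̄)/(σ² + n·σ₀²) = (9080.1841·181.53 + 10225.2544·662.88)/39755.9473 = 8426442.456345/39755.9473 = 211.9543.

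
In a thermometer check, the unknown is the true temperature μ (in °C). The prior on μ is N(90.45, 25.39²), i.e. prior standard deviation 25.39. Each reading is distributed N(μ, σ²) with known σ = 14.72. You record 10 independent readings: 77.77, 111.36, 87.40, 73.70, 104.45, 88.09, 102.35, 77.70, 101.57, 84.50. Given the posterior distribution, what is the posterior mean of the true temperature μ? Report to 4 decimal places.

For Normal data with known variance σ², a Normal(μ₀, σ₀²) prior on μ is conjugate. Posterior precision = 1/σ₀² + n/σ²; posterior mean is the precision-weighted average of μ₀ and x̄.
Σxᵢ = 77.77 + 111.36 + 87.40 + 73.70 + 104.45 + 88.09 + 102.35 + 77.70 + 101.57 + 84.50 = 908.89, so n·x̄ = 908.89.
σ₀² = 25.39² = 644.6521, σ² = 14.72² = 216.6784; σ² + n·σ₀² = 216.6784 + 10·644.6521 = 6663.1994.
Posterior mean = (μ₀/σ₀² + n·x̄/σ²)/(1/σ₀² + n/σ²) = (σ²·μ₀ + σ₀²·n·x̄)/(σ² + n·σ₀²) = (216.6784·90.45 + 644.6521·908.89)/6663.1994 = 605516.408449/6663.1994 = 90.8747.

90.8747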